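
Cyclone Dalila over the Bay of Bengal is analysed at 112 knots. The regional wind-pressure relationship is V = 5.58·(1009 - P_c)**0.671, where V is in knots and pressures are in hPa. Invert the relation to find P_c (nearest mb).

ΔP = (V / 5.58)^(1/0.671) = (112/5.58)^1.490.
112/5.58 = 20.072; 20.072^1.490 ≈ 87.35 mb.
P_c = 1009 − 87.35 = 921.65 ≈ 922 mb.

922 mb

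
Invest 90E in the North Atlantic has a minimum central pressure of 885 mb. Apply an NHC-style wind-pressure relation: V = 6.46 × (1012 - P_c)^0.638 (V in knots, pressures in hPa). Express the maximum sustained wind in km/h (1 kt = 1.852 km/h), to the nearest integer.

ΔP = 1012 − 885 = 127 mb.
V ≈ 6.46 × 127^0.638 = 6.46 × 21.990 ≈ 142.056 kt.
142.056 × 1.852 ≈ 263.09 km/h → 263 km/h.

263 km/h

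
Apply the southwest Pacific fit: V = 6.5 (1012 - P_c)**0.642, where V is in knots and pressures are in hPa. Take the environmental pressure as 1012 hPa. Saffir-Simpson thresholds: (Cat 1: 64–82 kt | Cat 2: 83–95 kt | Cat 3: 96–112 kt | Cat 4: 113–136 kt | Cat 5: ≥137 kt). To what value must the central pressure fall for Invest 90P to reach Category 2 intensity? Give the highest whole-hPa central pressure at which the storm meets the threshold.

959 hPa

Category 2 begins at V = 83 kt.
Required ΔP = (83/6.5)^(1/0.642) = 12.769^1.558 ≈ 52.84 hPa.
P_c ≤ 1012 − 52.84 = 959.16, so the highest integer P_c is 959 hPa.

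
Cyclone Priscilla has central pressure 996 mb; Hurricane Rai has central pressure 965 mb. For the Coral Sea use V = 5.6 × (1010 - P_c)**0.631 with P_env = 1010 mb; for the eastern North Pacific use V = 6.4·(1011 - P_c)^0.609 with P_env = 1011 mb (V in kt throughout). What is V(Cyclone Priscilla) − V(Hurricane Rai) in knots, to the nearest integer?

-36 kt

Cyclone Priscilla: ΔP = 14; V ≈ 5.6 × 14^0.631 ≈ 29.61 kt.
Hurricane Rai: ΔP = 46; V ≈ 6.4 × 46^0.609 ≈ 65.89 kt.
Difference ≈ 29.61 − 65.89 = -36.28 → -36 kt.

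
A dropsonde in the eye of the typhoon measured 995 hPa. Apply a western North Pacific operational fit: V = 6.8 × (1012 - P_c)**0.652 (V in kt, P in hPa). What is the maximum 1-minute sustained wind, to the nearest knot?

43 kt

ΔP = 1012 − 995 = 17 hPa.
17^0.652 ≈ 6.342.
V ≈ 6.8 × 6.342 ≈ 43.1 kt.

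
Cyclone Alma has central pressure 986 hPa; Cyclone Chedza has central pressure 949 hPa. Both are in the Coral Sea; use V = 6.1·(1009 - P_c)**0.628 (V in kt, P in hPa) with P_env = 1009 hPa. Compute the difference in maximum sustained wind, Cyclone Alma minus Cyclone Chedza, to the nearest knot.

Cyclone Alma: ΔP = 23; V ≈ 6.1 × 23^0.628 ≈ 43.70 kt.
Cyclone Chedza: ΔP = 60; V ≈ 6.1 × 60^0.628 ≈ 79.80 kt.
Difference ≈ 43.70 − 79.80 = -36.10 → -36 kt.

-36 kt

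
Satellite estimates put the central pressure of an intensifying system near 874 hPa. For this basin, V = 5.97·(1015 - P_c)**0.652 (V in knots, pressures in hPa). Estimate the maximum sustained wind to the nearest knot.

150 kt

ΔP = 1015 − 874 = 141 hPa.
141^0.652 ≈ 25.194.
V ≈ 5.97 × 25.194 ≈ 150.4 kt.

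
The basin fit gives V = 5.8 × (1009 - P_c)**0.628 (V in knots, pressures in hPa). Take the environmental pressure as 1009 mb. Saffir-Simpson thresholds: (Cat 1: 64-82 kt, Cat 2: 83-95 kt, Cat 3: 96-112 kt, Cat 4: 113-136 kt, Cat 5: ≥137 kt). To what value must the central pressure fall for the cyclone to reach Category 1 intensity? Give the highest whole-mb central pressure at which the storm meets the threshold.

Category 1 begins at V = 64 kt.
Required ΔP = (64/5.8)^(1/0.628) = 11.034^1.592 ≈ 45.75 mb.
P_c ≤ 1009 − 45.75 = 963.25, so the highest integer P_c is 963 mb.

963 mb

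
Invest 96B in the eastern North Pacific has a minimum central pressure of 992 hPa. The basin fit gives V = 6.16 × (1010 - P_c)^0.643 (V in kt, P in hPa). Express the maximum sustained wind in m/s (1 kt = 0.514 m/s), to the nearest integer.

20 m/s

ΔP = 1010 − 992 = 18 hPa.
V ≈ 6.16 × 18^0.643 = 6.16 × 6.414 ≈ 39.511 kt.
39.511 × 0.514 ≈ 20.31 m/s → 20 m/s.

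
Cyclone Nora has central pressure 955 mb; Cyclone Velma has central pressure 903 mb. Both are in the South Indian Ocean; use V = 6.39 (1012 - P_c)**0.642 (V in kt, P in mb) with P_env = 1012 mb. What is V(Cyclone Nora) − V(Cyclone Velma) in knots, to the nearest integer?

-44 kt

Cyclone Nora: ΔP = 57; V ≈ 6.39 × 57^0.642 ≈ 85.66 kt.
Cyclone Velma: ΔP = 109; V ≈ 6.39 × 109^0.642 ≈ 129.88 kt.
Difference ≈ 85.66 − 129.88 = -44.22 → -44 kt.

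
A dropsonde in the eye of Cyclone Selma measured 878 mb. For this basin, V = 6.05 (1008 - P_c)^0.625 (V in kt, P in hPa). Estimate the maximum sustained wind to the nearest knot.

127 kt

ΔP = 1008 − 878 = 130 mb.
130^0.625 ≈ 20.951.
V ≈ 6.05 × 20.951 ≈ 126.8 kt.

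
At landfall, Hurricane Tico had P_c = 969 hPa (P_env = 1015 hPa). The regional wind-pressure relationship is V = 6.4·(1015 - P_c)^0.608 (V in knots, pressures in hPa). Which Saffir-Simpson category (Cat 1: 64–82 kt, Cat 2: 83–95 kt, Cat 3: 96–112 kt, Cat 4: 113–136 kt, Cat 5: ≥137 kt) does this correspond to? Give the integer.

ΔP = 1015 − 969 = 46 hPa.
V ≈ 6.4 × 46^0.608 = 6.4 × 10.26 ≈ 66 kt.
66 kt falls in the Category 1 band.

1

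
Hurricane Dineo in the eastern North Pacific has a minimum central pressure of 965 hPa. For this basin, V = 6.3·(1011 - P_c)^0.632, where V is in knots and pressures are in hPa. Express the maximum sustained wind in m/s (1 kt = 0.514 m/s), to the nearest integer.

ΔP = 1011 − 965 = 46 hPa.
V ≈ 6.3 × 46^0.632 = 6.3 × 11.243 ≈ 70.828 kt.
70.828 × 0.514 ≈ 36.41 m/s → 36 m/s.

36 m/s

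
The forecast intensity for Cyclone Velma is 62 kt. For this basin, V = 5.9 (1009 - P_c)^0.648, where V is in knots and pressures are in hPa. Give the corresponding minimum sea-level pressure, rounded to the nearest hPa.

ΔP = (V / 5.9)^(1/0.648) = (62/5.9)^1.543.
62/5.9 = 10.508; 10.508^1.543 ≈ 37.71 hPa.
P_c = 1009 − 37.71 = 971.29 ≈ 971 hPa.

971 hPa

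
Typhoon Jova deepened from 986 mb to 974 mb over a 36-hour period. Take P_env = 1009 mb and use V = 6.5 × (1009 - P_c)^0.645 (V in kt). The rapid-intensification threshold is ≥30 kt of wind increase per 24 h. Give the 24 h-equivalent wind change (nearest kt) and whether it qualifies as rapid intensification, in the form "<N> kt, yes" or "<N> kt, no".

10 kt, no

V₁: ΔP = 23, V ≈ 6.5 × 23^0.645 ≈ 49.12 kt.
V₂: ΔP = 35, V ≈ 6.5 × 35^0.645 ≈ 64.39 kt.
ΔV over 36 h = 15.27 kt → 24 h equivalent = 15.27 × 24/36 ≈ 10.18 kt.
10 kt < 30 kt ⇒ not rapid intensification.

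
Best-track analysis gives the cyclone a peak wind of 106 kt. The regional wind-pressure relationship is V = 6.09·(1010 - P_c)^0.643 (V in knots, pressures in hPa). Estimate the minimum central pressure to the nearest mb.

ΔP = (V / 6.09)^(1/0.643) = (106/6.09)^1.555.
106/6.09 = 17.406; 17.406^1.555 ≈ 85.02 mb.
P_c = 1010 − 85.02 = 924.98 ≈ 925 mb.

925 mb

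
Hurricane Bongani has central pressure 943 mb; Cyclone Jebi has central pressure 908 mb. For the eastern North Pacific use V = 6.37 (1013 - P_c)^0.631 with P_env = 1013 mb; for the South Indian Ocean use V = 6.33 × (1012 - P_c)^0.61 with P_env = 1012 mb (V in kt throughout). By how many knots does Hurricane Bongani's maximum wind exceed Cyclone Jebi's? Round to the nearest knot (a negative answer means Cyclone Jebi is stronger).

Hurricane Bongani: ΔP = 70; V ≈ 6.37 × 70^0.631 ≈ 92.98 kt.
Cyclone Jebi: ΔP = 104; V ≈ 6.33 × 104^0.61 ≈ 107.60 kt.
Difference ≈ 92.98 − 107.60 = -14.62 → -15 kt.

-15 kt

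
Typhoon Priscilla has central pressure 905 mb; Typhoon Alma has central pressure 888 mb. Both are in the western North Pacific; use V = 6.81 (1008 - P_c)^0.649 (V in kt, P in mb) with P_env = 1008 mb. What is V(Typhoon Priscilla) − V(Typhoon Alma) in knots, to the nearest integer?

-14 kt

Typhoon Priscilla: ΔP = 103; V ≈ 6.81 × 103^0.649 ≈ 137.87 kt.
Typhoon Alma: ΔP = 120; V ≈ 6.81 × 120^0.649 ≈ 152.24 kt.
Difference ≈ 137.87 − 152.24 = -14.37 → -14 kt.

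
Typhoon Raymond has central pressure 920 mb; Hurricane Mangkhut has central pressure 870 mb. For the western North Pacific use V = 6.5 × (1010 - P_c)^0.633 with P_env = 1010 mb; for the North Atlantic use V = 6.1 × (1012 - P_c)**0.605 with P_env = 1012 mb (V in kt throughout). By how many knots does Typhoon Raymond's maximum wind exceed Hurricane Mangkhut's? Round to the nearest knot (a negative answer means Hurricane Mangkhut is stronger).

-10 kt

Typhoon Raymond: ΔP = 90; V ≈ 6.5 × 90^0.633 ≈ 112.19 kt.
Hurricane Mangkhut: ΔP = 142; V ≈ 6.1 × 142^0.605 ≈ 122.31 kt.
Difference ≈ 112.19 − 122.31 = -10.12 → -10 kt.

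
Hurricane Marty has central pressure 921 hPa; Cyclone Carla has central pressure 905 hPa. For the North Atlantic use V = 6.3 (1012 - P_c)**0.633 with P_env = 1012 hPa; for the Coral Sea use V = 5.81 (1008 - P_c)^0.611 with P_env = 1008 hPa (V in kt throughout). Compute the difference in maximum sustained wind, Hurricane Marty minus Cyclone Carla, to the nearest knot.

Hurricane Marty: ΔP = 91; V ≈ 6.3 × 91^0.633 ≈ 109.50 kt.
Cyclone Carla: ΔP = 103; V ≈ 5.81 × 103^0.611 ≈ 98.63 kt.
Difference ≈ 109.50 − 98.63 = 10.87 → 11 kt.

11 kt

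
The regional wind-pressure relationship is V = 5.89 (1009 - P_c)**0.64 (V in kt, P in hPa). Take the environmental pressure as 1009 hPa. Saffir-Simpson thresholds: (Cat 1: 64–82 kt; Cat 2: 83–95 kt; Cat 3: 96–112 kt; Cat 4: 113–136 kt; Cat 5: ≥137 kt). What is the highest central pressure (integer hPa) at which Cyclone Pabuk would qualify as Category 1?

967 hPa

Category 1 begins at V = 64 kt.
Required ΔP = (64/5.89)^(1/0.64) = 10.866^1.562 ≈ 41.58 hPa.
P_c ≤ 1009 − 41.58 = 967.42, so the highest integer P_c is 967 hPa.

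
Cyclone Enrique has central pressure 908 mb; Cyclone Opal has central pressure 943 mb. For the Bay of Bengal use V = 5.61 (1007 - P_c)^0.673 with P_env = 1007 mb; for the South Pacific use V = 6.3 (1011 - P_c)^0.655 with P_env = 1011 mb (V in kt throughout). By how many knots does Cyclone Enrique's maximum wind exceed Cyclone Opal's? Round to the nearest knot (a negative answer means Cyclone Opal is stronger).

24 kt

Cyclone Enrique: ΔP = 99; V ≈ 5.61 × 99^0.673 ≈ 123.60 kt.
Cyclone Opal: ΔP = 68; V ≈ 6.3 × 68^0.655 ≈ 99.92 kt.
Difference ≈ 123.60 − 99.92 = 23.68 → 24 kt.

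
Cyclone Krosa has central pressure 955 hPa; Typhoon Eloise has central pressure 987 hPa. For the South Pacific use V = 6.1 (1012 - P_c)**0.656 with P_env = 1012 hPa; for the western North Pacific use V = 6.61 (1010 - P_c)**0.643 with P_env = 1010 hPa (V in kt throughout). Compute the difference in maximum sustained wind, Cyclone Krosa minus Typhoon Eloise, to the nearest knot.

37 kt

Cyclone Krosa: ΔP = 57; V ≈ 6.1 × 57^0.656 ≈ 86.53 kt.
Typhoon Eloise: ΔP = 23; V ≈ 6.61 × 23^0.643 ≈ 49.64 kt.
Difference ≈ 86.53 − 49.64 = 36.89 → 37 kt.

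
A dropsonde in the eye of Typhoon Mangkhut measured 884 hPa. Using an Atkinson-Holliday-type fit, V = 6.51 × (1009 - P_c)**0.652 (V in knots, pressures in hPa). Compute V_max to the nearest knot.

ΔP = 1009 − 884 = 125 hPa.
125^0.652 ≈ 23.291.
V ≈ 6.51 × 23.291 ≈ 151.6 kt.

152 kt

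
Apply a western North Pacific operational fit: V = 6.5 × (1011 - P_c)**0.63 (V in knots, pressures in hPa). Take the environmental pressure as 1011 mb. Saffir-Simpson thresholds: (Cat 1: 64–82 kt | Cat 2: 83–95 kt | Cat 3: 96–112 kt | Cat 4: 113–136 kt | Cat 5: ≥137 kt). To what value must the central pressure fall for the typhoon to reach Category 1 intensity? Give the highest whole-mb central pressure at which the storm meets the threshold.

Category 1 begins at V = 64 kt.
Required ΔP = (64/6.5)^(1/0.63) = 9.846^1.587 ≈ 37.72 mb.
P_c ≤ 1011 − 37.72 = 973.28, so the highest integer P_c is 973 mb.

973 mb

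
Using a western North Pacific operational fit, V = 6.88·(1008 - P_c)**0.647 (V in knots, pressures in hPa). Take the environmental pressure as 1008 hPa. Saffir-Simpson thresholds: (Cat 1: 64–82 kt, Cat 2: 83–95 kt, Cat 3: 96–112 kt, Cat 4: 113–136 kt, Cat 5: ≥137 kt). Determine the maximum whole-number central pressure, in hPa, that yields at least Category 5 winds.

Category 5 begins at V = 137 kt.
Required ΔP = (137/6.88)^(1/0.647) = 19.913^1.546 ≈ 101.84 hPa.
P_c ≤ 1008 − 101.84 = 906.16, so the highest integer P_c is 906 hPa.

906 hPa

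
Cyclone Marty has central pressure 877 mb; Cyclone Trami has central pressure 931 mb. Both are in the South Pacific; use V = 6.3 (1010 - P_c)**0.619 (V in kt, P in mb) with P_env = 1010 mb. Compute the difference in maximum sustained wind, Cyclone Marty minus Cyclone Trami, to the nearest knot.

36 kt

Cyclone Marty: ΔP = 133; V ≈ 6.3 × 133^0.619 ≈ 130.02 kt.
Cyclone Trami: ΔP = 79; V ≈ 6.3 × 79^0.619 ≈ 94.18 kt.
Difference ≈ 130.02 − 94.18 = 35.84 → 36 kt.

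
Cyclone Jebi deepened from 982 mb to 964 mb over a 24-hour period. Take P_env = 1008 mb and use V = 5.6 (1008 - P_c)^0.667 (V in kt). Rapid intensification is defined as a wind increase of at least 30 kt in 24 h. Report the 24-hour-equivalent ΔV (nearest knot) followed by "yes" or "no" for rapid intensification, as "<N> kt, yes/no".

21 kt, no

V₁: ΔP = 26, V ≈ 5.6 × 26^0.667 ≈ 49.20 kt.
V₂: ΔP = 44, V ≈ 5.6 × 44^0.667 ≈ 69.88 kt.
ΔV over 24 h = 20.68 kt → 24 h equivalent = 20.68 × 24/24 ≈ 20.68 kt.
21 kt < 30 kt ⇒ not rapid intensification.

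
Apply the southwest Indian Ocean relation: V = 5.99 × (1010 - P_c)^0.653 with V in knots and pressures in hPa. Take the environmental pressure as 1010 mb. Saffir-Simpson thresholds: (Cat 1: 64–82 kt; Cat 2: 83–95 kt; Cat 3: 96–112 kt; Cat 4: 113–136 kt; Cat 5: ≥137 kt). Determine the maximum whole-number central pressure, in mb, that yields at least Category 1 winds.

972 mb

Category 1 begins at V = 64 kt.
Required ΔP = (64/5.99)^(1/0.653) = 10.684^1.531 ≈ 37.62 mb.
P_c ≤ 1010 − 37.62 = 972.38, so the highest integer P_c is 972 mb.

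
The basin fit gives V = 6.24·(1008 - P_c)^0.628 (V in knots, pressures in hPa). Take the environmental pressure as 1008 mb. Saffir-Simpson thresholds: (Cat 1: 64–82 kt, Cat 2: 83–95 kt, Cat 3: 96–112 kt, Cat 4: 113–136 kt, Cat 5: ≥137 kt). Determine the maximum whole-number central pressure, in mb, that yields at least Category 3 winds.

Category 3 begins at V = 96 kt.
Required ΔP = (96/6.24)^(1/0.628) = 15.385^1.592 ≈ 77.67 mb.
P_c ≤ 1008 − 77.67 = 930.33, so the highest integer P_c is 930 mb.

930 mb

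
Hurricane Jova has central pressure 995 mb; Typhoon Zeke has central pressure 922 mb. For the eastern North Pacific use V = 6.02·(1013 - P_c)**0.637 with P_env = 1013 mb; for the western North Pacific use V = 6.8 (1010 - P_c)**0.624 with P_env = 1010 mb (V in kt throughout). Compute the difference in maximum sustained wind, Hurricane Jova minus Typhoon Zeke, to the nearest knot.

Hurricane Jova: ΔP = 18; V ≈ 6.02 × 18^0.637 ≈ 37.95 kt.
Typhoon Zeke: ΔP = 88; V ≈ 6.8 × 88^0.624 ≈ 111.14 kt.
Difference ≈ 37.95 − 111.14 = -73.19 → -73 kt.

-73 kt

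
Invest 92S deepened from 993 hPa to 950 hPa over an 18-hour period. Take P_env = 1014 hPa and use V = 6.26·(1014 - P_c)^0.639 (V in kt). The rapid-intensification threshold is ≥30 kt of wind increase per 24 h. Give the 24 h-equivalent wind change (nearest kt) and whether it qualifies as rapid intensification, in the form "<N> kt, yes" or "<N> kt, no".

V₁: ΔP = 21, V ≈ 6.26 × 21^0.639 ≈ 43.80 kt.
V₂: ΔP = 64, V ≈ 6.26 × 64^0.639 ≈ 89.27 kt.
ΔV over 18 h = 45.47 kt → 24 h equivalent = 45.47 × 24/18 ≈ 60.63 kt.
61 kt ≥ 30 kt ⇒ rapid intensification.

61 kt, yes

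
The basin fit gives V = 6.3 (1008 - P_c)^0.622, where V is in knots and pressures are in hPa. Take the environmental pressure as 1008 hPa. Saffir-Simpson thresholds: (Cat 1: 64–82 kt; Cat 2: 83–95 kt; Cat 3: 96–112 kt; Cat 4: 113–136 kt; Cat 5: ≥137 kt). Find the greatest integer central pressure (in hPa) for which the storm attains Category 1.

Category 1 begins at V = 64 kt.
Required ΔP = (64/6.3)^(1/0.622) = 10.159^1.608 ≈ 41.56 hPa.
P_c ≤ 1008 − 41.56 = 966.44, so the highest integer P_c is 966 hPa.

966 hPa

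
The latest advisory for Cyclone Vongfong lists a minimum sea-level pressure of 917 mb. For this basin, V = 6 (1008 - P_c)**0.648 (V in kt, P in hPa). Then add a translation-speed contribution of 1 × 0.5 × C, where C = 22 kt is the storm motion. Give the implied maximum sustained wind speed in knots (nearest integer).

ΔP = 1008 − 917 = 91 mb.
91^0.648 ≈ 18.598.
V ≈ 6 × 18.598 ≈ 111.6 kt.
Translation term: 1 × 0.5 × 22 = 11 kt.
Corrected V ≈ 122.6 kt → 123 kt.

123 kt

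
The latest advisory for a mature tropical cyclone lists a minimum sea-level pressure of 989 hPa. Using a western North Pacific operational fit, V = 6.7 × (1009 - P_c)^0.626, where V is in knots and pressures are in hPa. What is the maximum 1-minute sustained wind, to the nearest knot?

44 kt

ΔP = 1009 − 989 = 20 hPa.
20^0.626 ≈ 6.523.
V ≈ 6.7 × 6.523 ≈ 43.7 kt.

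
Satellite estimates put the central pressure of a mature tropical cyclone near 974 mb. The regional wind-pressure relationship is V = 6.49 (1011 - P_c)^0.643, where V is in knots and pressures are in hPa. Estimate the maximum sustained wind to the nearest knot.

ΔP = 1011 − 974 = 37 mb.
37^0.643 ≈ 10.194.
V ≈ 6.49 × 10.194 ≈ 66.2 kt.

66 kt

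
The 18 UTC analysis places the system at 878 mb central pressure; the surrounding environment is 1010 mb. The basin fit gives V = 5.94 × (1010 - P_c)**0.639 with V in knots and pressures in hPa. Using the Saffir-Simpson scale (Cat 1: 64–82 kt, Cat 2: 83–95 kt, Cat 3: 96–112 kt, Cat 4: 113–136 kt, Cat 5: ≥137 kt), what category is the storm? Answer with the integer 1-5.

4

ΔP = 1010 − 878 = 132 mb.
V ≈ 5.94 × 132^0.639 = 5.94 × 22.65 ≈ 135 kt.
135 kt falls in the Category 4 band.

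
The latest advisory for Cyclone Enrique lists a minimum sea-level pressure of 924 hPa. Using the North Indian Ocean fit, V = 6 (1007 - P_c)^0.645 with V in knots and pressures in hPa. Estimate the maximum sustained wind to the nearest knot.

ΔP = 1007 − 924 = 83 hPa.
83^0.645 ≈ 17.290.
V ≈ 6 × 17.290 ≈ 103.7 kt.

104 kt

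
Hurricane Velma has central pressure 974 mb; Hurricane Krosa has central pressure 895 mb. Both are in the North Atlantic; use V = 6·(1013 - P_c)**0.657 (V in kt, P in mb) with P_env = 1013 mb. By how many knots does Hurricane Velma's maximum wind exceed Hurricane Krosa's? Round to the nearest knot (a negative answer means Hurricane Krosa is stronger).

-71 kt

Hurricane Velma: ΔP = 39; V ≈ 6 × 39^0.657 ≈ 66.60 kt.
Hurricane Krosa: ΔP = 118; V ≈ 6 × 118^0.657 ≈ 137.84 kt.
Difference ≈ 66.60 − 137.84 = -71.24 → -71 kt.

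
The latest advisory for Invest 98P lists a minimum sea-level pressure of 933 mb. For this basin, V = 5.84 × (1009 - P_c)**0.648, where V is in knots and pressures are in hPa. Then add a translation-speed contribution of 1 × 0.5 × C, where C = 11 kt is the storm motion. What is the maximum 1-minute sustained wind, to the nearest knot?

102 kt

ΔP = 1009 − 933 = 76 mb.
76^0.648 ≈ 16.549.
V ≈ 5.84 × 16.549 ≈ 96.6 kt.
Translation term: 1 × 0.5 × 11 = 5.5 kt.
Corrected V ≈ 102.1 kt → 102 kt.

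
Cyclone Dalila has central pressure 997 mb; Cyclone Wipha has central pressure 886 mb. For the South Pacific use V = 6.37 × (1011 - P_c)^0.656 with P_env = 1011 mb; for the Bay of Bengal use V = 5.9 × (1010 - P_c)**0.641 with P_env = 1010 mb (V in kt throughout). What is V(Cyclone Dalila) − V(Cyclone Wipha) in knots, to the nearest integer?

-94 kt

Cyclone Dalila: ΔP = 14; V ≈ 6.37 × 14^0.656 ≈ 35.97 kt.
Cyclone Wipha: ΔP = 124; V ≈ 5.9 × 124^0.641 ≈ 129.64 kt.
Difference ≈ 35.97 − 129.64 = -93.67 → -94 kt.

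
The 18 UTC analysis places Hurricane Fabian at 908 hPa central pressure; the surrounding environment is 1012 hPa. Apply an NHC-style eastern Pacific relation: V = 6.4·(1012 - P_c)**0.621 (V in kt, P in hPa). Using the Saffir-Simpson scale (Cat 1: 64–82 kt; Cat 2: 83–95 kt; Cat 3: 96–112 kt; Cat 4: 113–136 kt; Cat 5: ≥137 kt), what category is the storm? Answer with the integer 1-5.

4

ΔP = 1012 − 908 = 104 hPa.
V ≈ 6.4 × 104^0.621 = 6.4 × 17.89 ≈ 114 kt.
114 kt falls in the Category 4 band.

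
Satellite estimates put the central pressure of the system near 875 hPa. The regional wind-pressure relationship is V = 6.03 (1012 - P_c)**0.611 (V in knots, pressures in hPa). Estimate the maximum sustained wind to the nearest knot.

ΔP = 1012 − 875 = 137 hPa.
137^0.611 ≈ 20.209.
V ≈ 6.03 × 20.209 ≈ 121.9 kt.

122 kt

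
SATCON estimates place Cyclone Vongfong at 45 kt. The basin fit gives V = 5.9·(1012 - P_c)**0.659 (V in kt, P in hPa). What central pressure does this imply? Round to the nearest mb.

ΔP = (V / 5.9)^(1/0.659) = (45/5.9)^1.517.
45/5.9 = 7.627; 7.627^1.517 ≈ 21.82 mb.
P_c = 1012 − 21.82 = 990.18 ≈ 990 mb.

990 mb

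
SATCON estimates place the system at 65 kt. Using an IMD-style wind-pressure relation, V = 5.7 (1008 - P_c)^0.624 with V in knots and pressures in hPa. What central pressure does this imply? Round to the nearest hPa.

959 hPa

ΔP = (V / 5.7)^(1/0.624) = (65/5.7)^1.603.
65/5.7 = 11.404; 11.404^1.603 ≈ 49.43 hPa.
P_c = 1008 − 49.43 = 958.57 ≈ 959 hPa.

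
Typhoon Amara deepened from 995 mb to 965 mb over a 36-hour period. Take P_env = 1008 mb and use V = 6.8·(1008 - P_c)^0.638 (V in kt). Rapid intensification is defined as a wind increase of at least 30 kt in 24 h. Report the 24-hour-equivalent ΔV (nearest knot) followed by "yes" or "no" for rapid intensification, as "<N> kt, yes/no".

V₁: ΔP = 13, V ≈ 6.8 × 13^0.638 ≈ 34.93 kt.
V₂: ΔP = 43, V ≈ 6.8 × 43^0.638 ≈ 74.93 kt.
ΔV over 36 h = 40.00 kt → 24 h equivalent = 40.00 × 24/36 ≈ 26.67 kt.
27 kt < 30 kt ⇒ not rapid intensification.

27 kt, no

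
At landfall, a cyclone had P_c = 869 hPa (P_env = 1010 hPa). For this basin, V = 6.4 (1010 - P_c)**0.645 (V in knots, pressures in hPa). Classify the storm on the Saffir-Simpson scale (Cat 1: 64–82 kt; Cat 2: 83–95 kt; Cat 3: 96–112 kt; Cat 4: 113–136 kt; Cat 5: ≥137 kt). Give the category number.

ΔP = 1010 − 869 = 141 hPa.
V ≈ 6.4 × 141^0.645 = 6.4 × 24.34 ≈ 156 kt.
156 kt falls in the Category 5 band.

5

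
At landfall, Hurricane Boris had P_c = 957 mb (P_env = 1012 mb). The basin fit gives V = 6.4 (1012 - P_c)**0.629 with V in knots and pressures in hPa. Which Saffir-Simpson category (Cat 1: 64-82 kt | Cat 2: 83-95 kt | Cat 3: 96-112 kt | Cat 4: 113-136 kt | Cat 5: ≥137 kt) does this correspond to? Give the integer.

1

ΔP = 1012 − 957 = 55 mb.
V ≈ 6.4 × 55^0.629 = 6.4 × 12.44 ≈ 80 kt.
80 kt falls in the Category 1 band.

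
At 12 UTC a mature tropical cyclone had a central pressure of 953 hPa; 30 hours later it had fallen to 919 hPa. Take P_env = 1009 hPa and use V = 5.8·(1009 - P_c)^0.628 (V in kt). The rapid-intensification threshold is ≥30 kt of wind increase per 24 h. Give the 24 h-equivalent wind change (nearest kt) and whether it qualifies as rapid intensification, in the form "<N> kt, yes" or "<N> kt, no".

V₁: ΔP = 56, V ≈ 5.8 × 56^0.628 ≈ 72.66 kt.
V₂: ΔP = 90, V ≈ 5.8 × 90^0.628 ≈ 97.88 kt.
ΔV over 30 h = 25.22 kt → 24 h equivalent = 25.22 × 24/30 ≈ 20.18 kt.
20 kt < 30 kt ⇒ not rapid intensification.

20 kt, no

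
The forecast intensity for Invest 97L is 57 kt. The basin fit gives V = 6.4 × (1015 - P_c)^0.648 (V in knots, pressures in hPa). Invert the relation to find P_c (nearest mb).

986 mb

ΔP = (V / 6.4)^(1/0.648) = (57/6.4)^1.543.
57/6.4 = 8.906; 8.906^1.543 ≈ 29.21 mb.
P_c = 1015 − 29.21 = 985.79 ≈ 986 mb.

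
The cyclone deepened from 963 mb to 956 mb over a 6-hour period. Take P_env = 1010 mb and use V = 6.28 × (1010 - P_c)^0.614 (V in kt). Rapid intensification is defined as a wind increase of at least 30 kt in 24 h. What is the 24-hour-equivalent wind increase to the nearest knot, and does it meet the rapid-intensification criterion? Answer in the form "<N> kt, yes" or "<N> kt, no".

24 kt, no

V₁: ΔP = 47, V ≈ 6.28 × 47^0.614 ≈ 66.78 kt.
V₂: ΔP = 54, V ≈ 6.28 × 54^0.614 ≈ 72.72 kt.
ΔV over 6 h = 5.94 kt → 24 h equivalent = 5.94 × 24/6 ≈ 23.76 kt.
24 kt < 30 kt ⇒ not rapid intensification.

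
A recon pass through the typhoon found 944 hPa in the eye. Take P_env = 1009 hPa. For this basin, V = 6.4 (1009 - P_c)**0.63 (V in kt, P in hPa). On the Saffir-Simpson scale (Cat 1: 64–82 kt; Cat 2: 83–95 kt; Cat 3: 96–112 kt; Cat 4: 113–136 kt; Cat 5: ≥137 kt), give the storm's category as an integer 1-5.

2

ΔP = 1009 − 944 = 65 hPa.
V ≈ 6.4 × 65^0.63 = 6.4 × 13.87 ≈ 89 kt.
89 kt falls in the Category 2 band.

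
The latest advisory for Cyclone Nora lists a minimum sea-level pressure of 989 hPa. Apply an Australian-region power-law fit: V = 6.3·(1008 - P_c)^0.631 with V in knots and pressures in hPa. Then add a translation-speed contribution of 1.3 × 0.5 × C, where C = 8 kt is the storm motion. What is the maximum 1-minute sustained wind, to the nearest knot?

ΔP = 1008 − 989 = 19 hPa.
19^0.631 ≈ 6.411.
V ≈ 6.3 × 6.411 ≈ 40.4 kt.
Translation term: 1.3 × 0.5 × 8 = 5.2 kt.
Corrected V ≈ 45.6 kt → 46 kt.

46 kt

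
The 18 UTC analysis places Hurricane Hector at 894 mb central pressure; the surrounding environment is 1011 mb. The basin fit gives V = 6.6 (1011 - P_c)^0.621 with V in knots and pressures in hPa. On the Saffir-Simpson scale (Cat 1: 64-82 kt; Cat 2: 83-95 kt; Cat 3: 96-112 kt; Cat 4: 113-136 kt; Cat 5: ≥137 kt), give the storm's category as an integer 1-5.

ΔP = 1011 − 894 = 117 mb.
V ≈ 6.6 × 117^0.621 = 6.6 × 19.25 ≈ 127 kt.
127 kt falls in the Category 4 band.

4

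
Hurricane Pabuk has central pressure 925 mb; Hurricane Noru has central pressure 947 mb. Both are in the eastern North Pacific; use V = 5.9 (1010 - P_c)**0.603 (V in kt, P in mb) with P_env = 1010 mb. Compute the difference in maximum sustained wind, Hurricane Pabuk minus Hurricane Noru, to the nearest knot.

14 kt

Hurricane Pabuk: ΔP = 85; V ≈ 5.9 × 85^0.603 ≈ 85.96 kt.
Hurricane Noru: ΔP = 63; V ≈ 5.9 × 63^0.603 ≈ 71.76 kt.
Difference ≈ 85.96 − 71.76 = 14.20 → 14 kt.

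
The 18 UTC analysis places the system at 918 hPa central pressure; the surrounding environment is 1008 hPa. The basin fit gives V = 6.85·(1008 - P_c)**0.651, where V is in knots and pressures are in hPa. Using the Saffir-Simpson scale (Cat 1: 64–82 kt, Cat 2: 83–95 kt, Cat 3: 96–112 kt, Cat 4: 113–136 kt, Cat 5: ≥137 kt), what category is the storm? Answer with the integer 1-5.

4

ΔP = 1008 − 918 = 90 hPa.
V ≈ 6.85 × 90^0.651 = 6.85 × 18.72 ≈ 128 kt.
128 kt falls in the Category 4 band.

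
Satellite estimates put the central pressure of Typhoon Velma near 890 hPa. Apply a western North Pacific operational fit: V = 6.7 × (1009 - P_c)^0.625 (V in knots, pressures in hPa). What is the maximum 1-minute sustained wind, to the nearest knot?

133 kt

ΔP = 1009 − 890 = 119 hPa.
119^0.625 ≈ 19.825.
V ≈ 6.7 × 19.825 ≈ 132.8 kt.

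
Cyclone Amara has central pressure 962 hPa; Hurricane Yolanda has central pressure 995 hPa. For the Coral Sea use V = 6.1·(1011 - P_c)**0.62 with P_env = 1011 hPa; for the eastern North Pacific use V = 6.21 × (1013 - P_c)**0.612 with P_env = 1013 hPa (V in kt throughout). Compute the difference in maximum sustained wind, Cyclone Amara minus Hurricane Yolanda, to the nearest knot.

Cyclone Amara: ΔP = 49; V ≈ 6.1 × 49^0.62 ≈ 68.12 kt.
Hurricane Yolanda: ΔP = 18; V ≈ 6.21 × 18^0.612 ≈ 36.42 kt.
Difference ≈ 68.12 − 36.42 = 31.70 → 32 kt.

32 kt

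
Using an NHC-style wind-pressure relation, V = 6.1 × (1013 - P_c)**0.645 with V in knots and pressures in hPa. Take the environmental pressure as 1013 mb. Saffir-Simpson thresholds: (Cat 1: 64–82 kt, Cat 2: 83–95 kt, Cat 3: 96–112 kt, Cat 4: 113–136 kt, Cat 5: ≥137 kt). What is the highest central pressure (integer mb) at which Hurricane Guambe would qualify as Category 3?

Category 3 begins at V = 96 kt.
Required ΔP = (96/6.1)^(1/0.645) = 15.738^1.550 ≈ 71.73 mb.
P_c ≤ 1013 − 71.73 = 941.27, so the highest integer P_c is 941 mb.

941 mb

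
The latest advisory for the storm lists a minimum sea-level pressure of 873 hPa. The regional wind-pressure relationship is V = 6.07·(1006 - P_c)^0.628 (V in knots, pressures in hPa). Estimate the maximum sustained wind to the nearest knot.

ΔP = 1006 − 873 = 133 hPa.
133^0.628 ≈ 21.566.
V ≈ 6.07 × 21.566 ≈ 130.9 kt.

131 kt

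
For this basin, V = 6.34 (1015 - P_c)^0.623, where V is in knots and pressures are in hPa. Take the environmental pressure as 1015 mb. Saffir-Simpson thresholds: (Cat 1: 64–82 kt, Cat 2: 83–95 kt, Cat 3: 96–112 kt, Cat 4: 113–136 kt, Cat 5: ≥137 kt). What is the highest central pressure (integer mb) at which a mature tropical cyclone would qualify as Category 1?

974 mb

Category 1 begins at V = 64 kt.
Required ΔP = (64/6.34)^(1/0.623) = 10.095^1.605 ≈ 40.90 mb.
P_c ≤ 1015 − 40.90 = 974.10, so the highest integer P_c is 974 mb.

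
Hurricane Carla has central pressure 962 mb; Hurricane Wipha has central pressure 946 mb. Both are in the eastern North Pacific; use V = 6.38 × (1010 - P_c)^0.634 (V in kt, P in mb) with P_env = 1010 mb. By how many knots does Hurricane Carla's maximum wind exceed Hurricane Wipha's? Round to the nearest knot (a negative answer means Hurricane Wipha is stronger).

Hurricane Carla: ΔP = 48; V ≈ 6.38 × 48^0.634 ≈ 74.26 kt.
Hurricane Wipha: ΔP = 64; V ≈ 6.38 × 64^0.634 ≈ 89.11 kt.
Difference ≈ 74.26 − 89.11 = -14.85 → -15 kt.

-15 kt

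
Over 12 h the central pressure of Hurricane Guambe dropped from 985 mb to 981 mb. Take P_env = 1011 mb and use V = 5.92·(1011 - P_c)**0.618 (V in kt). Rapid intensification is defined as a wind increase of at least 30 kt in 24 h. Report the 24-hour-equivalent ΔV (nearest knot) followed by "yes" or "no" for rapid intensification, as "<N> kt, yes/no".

8 kt, no

V₁: ΔP = 26, V ≈ 5.92 × 26^0.618 ≈ 44.34 kt.
V₂: ΔP = 30, V ≈ 5.92 × 30^0.618 ≈ 48.44 kt.
ΔV over 12 h = 4.10 kt → 24 h equivalent = 4.10 × 24/12 ≈ 8.20 kt.
8 kt < 30 kt ⇒ not rapid intensification.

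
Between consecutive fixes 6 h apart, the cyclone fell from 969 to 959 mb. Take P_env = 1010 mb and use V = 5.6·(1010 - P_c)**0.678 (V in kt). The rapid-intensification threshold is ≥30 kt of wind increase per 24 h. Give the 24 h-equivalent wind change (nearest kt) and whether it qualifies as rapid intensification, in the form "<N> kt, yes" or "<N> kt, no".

44 kt, yes

V₁: ΔP = 41, V ≈ 5.6 × 41^0.678 ≈ 69.45 kt.
V₂: ΔP = 51, V ≈ 5.6 × 51^0.678 ≈ 80.52 kt.
ΔV over 6 h = 11.07 kt → 24 h equivalent = 11.07 × 24/6 ≈ 44.28 kt.
44 kt ≥ 30 kt ⇒ rapid intensification.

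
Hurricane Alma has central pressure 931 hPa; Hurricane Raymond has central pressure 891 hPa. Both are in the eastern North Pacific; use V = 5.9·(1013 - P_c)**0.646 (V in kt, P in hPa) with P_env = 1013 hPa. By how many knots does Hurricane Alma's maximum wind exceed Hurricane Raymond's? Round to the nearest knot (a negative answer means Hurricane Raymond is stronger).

-30 kt

Hurricane Alma: ΔP = 82; V ≈ 5.9 × 82^0.646 ≈ 101.67 kt.
Hurricane Raymond: ΔP = 122; V ≈ 5.9 × 122^0.646 ≈ 131.41 kt.
Difference ≈ 101.67 − 131.41 = -29.74 → -30 kt.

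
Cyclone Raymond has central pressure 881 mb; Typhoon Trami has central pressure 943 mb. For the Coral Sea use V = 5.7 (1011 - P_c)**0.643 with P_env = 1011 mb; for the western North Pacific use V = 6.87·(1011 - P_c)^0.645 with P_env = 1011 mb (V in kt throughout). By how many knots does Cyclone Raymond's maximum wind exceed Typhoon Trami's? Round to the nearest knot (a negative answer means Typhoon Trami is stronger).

Cyclone Raymond: ΔP = 130; V ≈ 5.7 × 130^0.643 ≈ 130.36 kt.
Typhoon Trami: ΔP = 68; V ≈ 6.87 × 68^0.645 ≈ 104.45 kt.
Difference ≈ 130.36 − 104.45 = 25.91 → 26 kt.

26 kt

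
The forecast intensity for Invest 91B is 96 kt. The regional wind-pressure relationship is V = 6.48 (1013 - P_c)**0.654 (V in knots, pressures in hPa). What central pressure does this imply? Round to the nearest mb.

ΔP = (V / 6.48)^(1/0.654) = (96/6.48)^1.529.
96/6.48 = 14.815; 14.815^1.529 ≈ 61.67 mb.
P_c = 1013 − 61.67 = 951.33 ≈ 951 mb.

951 mb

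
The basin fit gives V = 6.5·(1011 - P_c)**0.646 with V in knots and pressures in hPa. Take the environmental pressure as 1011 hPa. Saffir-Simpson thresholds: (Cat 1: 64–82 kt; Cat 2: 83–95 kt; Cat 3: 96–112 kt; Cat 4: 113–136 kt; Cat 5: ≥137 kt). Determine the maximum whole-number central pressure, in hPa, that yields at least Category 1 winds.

Category 1 begins at V = 64 kt.
Required ΔP = (64/6.5)^(1/0.646) = 9.846^1.548 ≈ 34.48 hPa.
P_c ≤ 1011 − 34.48 = 976.52, so the highest integer P_c is 976 hPa.

976 hPa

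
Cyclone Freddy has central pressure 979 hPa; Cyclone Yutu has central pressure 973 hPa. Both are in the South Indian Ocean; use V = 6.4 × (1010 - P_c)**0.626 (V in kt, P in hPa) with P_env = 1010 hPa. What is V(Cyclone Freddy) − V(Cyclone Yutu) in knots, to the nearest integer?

-6 kt

Cyclone Freddy: ΔP = 31; V ≈ 6.4 × 31^0.626 ≈ 54.93 kt.
Cyclone Yutu: ΔP = 37; V ≈ 6.4 × 37^0.626 ≈ 61.36 kt.
Difference ≈ 54.93 − 61.36 = -6.43 → -6 kt.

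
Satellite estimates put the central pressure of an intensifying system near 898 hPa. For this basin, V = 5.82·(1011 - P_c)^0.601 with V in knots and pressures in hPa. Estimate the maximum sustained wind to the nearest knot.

ΔP = 1011 − 898 = 113 hPa.
113^0.601 ≈ 17.136.
V ≈ 5.82 × 17.136 ≈ 99.7 kt.

100 kt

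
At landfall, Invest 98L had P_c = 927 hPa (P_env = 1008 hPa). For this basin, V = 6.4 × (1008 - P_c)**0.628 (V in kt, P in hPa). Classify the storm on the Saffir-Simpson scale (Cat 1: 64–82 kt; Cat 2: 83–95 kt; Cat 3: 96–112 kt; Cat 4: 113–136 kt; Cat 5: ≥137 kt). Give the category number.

3

ΔP = 1008 − 927 = 81 hPa.
V ≈ 6.4 × 81^0.628 = 6.4 × 15.80 ≈ 101 kt.
101 kt falls in the Category 3 band.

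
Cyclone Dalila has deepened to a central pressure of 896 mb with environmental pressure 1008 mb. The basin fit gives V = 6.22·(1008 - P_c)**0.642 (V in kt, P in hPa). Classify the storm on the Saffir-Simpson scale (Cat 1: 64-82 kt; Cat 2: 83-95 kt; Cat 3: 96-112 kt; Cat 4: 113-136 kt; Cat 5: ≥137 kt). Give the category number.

ΔP = 1008 − 896 = 112 mb.
V ≈ 6.22 × 112^0.642 = 6.22 × 20.68 ≈ 129 kt.
129 kt falls in the Category 4 band.

4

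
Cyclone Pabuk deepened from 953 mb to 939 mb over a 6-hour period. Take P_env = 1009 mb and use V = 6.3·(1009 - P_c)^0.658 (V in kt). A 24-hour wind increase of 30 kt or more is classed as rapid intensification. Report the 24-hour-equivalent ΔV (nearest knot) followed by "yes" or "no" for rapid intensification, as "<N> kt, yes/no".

V₁: ΔP = 56, V ≈ 6.3 × 56^0.658 ≈ 89.05 kt.
V₂: ΔP = 70, V ≈ 6.3 × 70^0.658 ≈ 103.14 kt.
ΔV over 6 h = 14.09 kt → 24 h equivalent = 14.09 × 24/6 ≈ 56.36 kt.
56 kt ≥ 30 kt ⇒ rapid intensification.

56 kt, yes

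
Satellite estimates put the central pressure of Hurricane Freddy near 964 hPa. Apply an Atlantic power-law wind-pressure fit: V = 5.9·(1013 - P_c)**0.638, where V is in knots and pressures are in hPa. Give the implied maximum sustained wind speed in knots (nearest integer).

71 kt

ΔP = 1013 − 964 = 49 hPa.
49^0.638 ≈ 11.977.
V ≈ 5.9 × 11.977 ≈ 70.7 kt.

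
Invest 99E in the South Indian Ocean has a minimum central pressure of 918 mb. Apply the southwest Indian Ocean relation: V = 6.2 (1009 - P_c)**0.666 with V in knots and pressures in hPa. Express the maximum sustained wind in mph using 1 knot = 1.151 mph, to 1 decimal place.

143.9 mph

ΔP = 1009 − 918 = 91 mb.
V ≈ 6.2 × 91^0.666 = 6.2 × 20.171 ≈ 125.059 kt.
125.059 × 1.151 ≈ 143.94 mph → 143.9 mph.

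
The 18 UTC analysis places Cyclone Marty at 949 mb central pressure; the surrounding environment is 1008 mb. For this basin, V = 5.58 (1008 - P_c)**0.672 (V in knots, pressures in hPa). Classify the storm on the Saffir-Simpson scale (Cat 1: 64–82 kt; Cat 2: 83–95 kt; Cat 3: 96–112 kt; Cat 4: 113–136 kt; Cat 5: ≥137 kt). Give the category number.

ΔP = 1008 − 949 = 59 mb.
V ≈ 5.58 × 59^0.672 = 5.58 × 15.49 ≈ 86 kt.
86 kt falls in the Category 2 band.

2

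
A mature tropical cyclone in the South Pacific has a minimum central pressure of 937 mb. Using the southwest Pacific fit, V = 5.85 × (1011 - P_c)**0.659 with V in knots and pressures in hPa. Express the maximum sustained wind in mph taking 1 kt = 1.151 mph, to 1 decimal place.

114.8 mph

ΔP = 1011 − 937 = 74 mb.
V ≈ 5.85 × 74^0.659 = 5.85 × 17.054 ≈ 99.765 kt.
99.765 × 1.151 ≈ 114.83 mph → 114.8 mph.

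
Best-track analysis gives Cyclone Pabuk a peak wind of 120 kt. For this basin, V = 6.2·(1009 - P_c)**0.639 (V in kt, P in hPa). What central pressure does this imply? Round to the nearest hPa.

906 hPa

ΔP = (V / 6.2)^(1/0.639) = (120/6.2)^1.565.
120/6.2 = 19.355; 19.355^1.565 ≈ 103.22 hPa.
P_c = 1009 − 103.22 = 905.78 ≈ 906 hPa.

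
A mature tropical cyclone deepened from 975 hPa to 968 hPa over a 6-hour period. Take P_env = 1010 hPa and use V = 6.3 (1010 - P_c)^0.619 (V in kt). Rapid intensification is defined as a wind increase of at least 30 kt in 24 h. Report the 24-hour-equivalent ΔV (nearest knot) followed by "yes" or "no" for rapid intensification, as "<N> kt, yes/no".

27 kt, no

V₁: ΔP = 35, V ≈ 6.3 × 35^0.619 ≈ 56.90 kt.
V₂: ΔP = 42, V ≈ 6.3 × 42^0.619 ≈ 63.70 kt.
ΔV over 6 h = 6.80 kt → 24 h equivalent = 6.80 × 24/6 ≈ 27.20 kt.
27 kt < 30 kt ⇒ not rapid intensification.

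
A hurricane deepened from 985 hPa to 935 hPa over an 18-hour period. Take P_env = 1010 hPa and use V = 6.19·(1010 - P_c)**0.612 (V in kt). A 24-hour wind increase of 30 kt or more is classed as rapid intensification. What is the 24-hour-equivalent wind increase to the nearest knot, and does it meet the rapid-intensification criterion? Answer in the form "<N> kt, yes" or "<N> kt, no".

57 kt, yes

V₁: ΔP = 25, V ≈ 6.19 × 25^0.612 ≈ 44.38 kt.
V₂: ΔP = 75, V ≈ 6.19 × 75^0.612 ≈ 86.94 kt.
ΔV over 18 h = 42.56 kt → 24 h equivalent = 42.56 × 24/18 ≈ 56.75 kt.
57 kt ≥ 30 kt ⇒ rapid intensification.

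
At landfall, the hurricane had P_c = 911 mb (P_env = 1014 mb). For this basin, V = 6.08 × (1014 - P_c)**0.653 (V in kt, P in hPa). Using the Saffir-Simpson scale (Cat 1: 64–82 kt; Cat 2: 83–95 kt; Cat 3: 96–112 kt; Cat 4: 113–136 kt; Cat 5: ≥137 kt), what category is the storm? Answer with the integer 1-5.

ΔP = 1014 − 911 = 103 mb.
V ≈ 6.08 × 103^0.653 = 6.08 × 20.62 ≈ 125 kt.
125 kt falls in the Category 4 band.

4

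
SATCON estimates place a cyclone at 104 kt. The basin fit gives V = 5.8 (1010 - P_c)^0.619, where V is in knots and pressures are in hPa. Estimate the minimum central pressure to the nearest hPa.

ΔP = (V / 5.8)^(1/0.619) = (104/5.8)^1.616.
104/5.8 = 17.931; 17.931^1.616 ≈ 105.98 hPa.
P_c = 1010 − 105.98 = 904.02 ≈ 904 hPa.

904 hPa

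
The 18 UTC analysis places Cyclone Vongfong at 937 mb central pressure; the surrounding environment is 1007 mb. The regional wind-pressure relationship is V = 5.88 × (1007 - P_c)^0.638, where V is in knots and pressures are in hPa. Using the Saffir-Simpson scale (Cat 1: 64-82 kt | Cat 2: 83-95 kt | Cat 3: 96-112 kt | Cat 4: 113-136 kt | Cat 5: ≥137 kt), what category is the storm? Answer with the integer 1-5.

ΔP = 1007 − 937 = 70 mb.
V ≈ 5.88 × 70^0.638 = 5.88 × 15.04 ≈ 88 kt.
88 kt falls in the Category 2 band.

2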